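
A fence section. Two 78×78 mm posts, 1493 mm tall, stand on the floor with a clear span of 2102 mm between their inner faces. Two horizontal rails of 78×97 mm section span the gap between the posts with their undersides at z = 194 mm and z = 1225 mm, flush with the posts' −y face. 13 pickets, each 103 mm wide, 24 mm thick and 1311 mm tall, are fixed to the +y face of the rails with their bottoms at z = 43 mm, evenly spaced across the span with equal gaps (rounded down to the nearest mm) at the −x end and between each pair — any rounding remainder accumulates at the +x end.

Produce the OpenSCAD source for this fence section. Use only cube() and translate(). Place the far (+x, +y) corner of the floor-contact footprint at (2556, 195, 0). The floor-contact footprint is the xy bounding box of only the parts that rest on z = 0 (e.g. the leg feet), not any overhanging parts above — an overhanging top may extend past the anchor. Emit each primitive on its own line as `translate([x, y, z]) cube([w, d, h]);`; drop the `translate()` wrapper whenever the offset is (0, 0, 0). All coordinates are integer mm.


translate([298, 117, 0]) cube([78, 78, 1493]);
translate([2478, 117, 0]) cube([78, 78, 1493]);
translate([376, 117, 194]) cube([2102, 78, 97]);
translate([376, 117, 1225]) cube([2102, 78, 97]);
translate([430, 195, 43]) cube([103, 24, 1311]);
translate([587, 195, 43]) cube([103, 24, 1311]);
translate([744, 195, 43]) cube([103, 24, 1311]);
translate([901, 195, 43]) cube([103, 24, 1311]);
translate([1058, 195, 43]) cube([103, 24, 1311]);
translate([1215, 195, 43]) cube([103, 24, 1311]);
translate([1372, 195, 43]) cube([103, 24, 1311]);
translate([1529, 195, 43]) cube([103, 24, 1311]);
translate([1686, 195, 43]) cube([103, 24, 1311]);
translate([1843, 195, 43]) cube([103, 24, 1311]);
translate([2000, 195, 43]) cube([103, 24, 1311]);
translate([2157, 195, 43]) cube([103, 24, 1311]);
translate([2314, 195, 43]) cube([103, 24, 1311]);


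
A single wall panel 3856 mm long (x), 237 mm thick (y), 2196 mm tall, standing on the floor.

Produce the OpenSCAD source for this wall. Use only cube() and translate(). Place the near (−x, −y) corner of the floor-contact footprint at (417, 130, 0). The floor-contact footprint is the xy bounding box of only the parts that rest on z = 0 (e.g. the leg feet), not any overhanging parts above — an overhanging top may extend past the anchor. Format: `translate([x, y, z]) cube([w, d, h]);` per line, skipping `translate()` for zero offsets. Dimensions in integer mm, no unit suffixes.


translate([417, 130, 0]) cube([3856, 237, 2196]);


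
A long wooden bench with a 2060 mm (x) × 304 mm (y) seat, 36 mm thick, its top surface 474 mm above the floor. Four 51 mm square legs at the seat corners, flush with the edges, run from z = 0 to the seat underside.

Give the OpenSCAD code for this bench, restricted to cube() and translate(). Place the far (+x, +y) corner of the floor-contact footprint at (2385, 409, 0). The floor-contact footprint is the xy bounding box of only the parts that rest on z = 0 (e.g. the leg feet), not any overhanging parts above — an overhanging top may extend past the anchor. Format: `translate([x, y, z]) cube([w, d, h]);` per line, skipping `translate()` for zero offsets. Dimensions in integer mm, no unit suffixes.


translate([325, 105, 438]) cube([2060, 304, 36]);
translate([325, 105, 0]) cube([51, 51, 438]);
translate([325, 358, 0]) cube([51, 51, 438]);
translate([2334, 105, 0]) cube([51, 51, 438]);
translate([2334, 358, 0]) cube([51, 51, 438]);


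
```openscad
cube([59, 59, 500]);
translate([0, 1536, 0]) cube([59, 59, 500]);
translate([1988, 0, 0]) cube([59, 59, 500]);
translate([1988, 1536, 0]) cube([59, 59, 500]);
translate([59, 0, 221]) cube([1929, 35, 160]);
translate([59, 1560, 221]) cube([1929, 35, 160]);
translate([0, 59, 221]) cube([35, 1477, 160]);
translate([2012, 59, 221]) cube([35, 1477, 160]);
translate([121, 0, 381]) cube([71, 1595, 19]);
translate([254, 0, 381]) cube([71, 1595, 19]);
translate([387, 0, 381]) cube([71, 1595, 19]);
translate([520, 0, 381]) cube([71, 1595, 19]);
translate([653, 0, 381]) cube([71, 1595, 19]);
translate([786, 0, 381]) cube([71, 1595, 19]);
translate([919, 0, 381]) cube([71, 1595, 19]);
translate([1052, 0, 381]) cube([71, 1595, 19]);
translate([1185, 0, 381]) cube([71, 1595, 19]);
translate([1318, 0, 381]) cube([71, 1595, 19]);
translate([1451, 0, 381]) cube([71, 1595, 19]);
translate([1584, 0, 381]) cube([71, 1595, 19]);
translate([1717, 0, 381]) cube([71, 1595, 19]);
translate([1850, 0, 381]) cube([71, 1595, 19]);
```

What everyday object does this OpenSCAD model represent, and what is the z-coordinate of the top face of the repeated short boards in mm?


A bed frame. The slat-top height is 400 mm.

Four posts, four rails, and a row of slats — a bed frame. Slats sit on the rails at z = 221 + 160 = 381; with slat thickness 19, the top is 400 mm.


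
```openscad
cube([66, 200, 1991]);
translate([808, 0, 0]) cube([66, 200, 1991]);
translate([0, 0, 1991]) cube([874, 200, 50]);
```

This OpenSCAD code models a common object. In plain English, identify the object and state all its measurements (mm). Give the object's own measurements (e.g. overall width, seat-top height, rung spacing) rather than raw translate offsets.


A door frame. The clear opening is 742 mm wide and 1991 mm high. Two 66 mm wide jambs, 200 mm deep, stand either side of the opening from the floor to the top of the opening. A 50 mm thick head sits across the top of both jambs, spanning the full outside width of the frame.


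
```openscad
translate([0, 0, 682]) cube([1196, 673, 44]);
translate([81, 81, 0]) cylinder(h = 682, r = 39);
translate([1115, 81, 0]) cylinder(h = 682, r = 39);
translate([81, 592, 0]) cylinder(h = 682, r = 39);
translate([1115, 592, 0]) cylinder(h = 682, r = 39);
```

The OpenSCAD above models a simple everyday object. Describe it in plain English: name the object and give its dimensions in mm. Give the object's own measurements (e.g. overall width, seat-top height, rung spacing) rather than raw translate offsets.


A rectangular dining table. The top is 1196×673×44 mm with its upper surface at z = 726 mm. It stands on four round legs of 78 mm diameter, each leg's bounding box inset 42 mm from the nearest pair of top edges, running from the floor to the underside of the top.


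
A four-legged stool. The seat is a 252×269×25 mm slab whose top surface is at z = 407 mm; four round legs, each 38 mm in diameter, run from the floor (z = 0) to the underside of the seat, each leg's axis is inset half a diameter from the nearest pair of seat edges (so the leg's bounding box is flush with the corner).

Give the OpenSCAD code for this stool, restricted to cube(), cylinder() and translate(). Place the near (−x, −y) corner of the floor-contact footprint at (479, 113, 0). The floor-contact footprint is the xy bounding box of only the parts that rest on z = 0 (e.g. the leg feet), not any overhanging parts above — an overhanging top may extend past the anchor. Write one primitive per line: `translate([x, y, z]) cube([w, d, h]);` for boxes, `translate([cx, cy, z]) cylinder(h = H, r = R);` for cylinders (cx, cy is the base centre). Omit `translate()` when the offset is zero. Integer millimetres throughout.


translate([479, 113, 382]) cube([252, 269, 25]);
translate([498, 132, 0]) cylinder(h = 382, r = 19);
translate([712, 132, 0]) cylinder(h = 382, r = 19);
translate([498, 363, 0]) cylinder(h = 382, r = 19);
translate([712, 363, 0]) cylinder(h = 382, r = 19);


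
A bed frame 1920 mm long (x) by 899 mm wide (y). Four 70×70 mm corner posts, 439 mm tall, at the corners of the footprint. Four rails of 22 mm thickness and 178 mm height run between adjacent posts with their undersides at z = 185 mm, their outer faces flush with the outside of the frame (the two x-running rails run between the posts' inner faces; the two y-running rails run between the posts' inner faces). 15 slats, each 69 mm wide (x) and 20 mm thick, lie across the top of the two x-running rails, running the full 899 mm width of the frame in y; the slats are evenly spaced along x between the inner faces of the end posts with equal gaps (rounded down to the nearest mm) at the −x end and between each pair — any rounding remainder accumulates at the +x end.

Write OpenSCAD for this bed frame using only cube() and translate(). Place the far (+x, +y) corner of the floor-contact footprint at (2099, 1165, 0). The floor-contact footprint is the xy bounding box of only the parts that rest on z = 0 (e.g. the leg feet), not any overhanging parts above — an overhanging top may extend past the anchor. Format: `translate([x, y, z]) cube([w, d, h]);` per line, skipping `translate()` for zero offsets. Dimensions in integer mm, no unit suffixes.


translate([179, 266, 0]) cube([70, 70, 439]);
translate([179, 1095, 0]) cube([70, 70, 439]);
translate([2029, 266, 0]) cube([70, 70, 439]);
translate([2029, 1095, 0]) cube([70, 70, 439]);
translate([249, 266, 185]) cube([1780, 22, 178]);
translate([249, 1143, 185]) cube([1780, 22, 178]);
translate([179, 336, 185]) cube([22, 759, 178]);
translate([2077, 336, 185]) cube([22, 759, 178]);
translate([295, 266, 363]) cube([69, 899, 20]);
translate([410, 266, 363]) cube([69, 899, 20]);
translate([525, 266, 363]) cube([69, 899, 20]);
translate([640, 266, 363]) cube([69, 899, 20]);
translate([755, 266, 363]) cube([69, 899, 20]);
translate([870, 266, 363]) cube([69, 899, 20]);
translate([985, 266, 363]) cube([69, 899, 20]);
translate([1100, 266, 363]) cube([69, 899, 20]);
translate([1215, 266, 363]) cube([69, 899, 20]);
translate([1330, 266, 363]) cube([69, 899, 20]);
translate([1445, 266, 363]) cube([69, 899, 20]);
translate([1560, 266, 363]) cube([69, 899, 20]);
translate([1675, 266, 363]) cube([69, 899, 20]);
translate([1790, 266, 363]) cube([69, 899, 20]);
translate([1905, 266, 363]) cube([69, 899, 20]);


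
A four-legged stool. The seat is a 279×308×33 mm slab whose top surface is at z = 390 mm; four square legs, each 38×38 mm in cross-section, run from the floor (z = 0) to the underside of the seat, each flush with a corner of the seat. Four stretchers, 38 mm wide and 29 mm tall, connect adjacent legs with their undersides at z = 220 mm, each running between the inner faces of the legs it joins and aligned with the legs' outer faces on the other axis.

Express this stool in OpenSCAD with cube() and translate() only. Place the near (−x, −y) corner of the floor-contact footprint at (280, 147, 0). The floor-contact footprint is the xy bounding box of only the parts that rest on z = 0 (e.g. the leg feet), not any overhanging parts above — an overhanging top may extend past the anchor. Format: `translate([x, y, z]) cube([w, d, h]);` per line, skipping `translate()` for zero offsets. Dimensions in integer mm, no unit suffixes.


translate([280, 147, 357]) cube([279, 308, 33]);
translate([280, 147, 0]) cube([38, 38, 357]);
translate([521, 147, 0]) cube([38, 38, 357]);
translate([280, 417, 0]) cube([38, 38, 357]);
translate([521, 417, 0]) cube([38, 38, 357]);
translate([318, 147, 220]) cube([203, 38, 29]);
translate([318, 417, 220]) cube([203, 38, 29]);
translate([280, 185, 220]) cube([38, 232, 29]);
translate([521, 185, 220]) cube([38, 232, 29]);


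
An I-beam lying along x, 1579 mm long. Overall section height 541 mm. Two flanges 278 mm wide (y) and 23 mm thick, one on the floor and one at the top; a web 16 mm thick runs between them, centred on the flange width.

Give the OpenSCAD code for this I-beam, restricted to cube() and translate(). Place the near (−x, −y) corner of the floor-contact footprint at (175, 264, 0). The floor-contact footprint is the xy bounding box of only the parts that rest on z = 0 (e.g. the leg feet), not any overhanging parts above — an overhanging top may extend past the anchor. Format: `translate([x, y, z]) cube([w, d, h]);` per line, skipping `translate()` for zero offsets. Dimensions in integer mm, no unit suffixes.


translate([175, 264, 0]) cube([1579, 278, 23]);
translate([175, 395, 23]) cube([1579, 16, 495]);
translate([175, 264, 518]) cube([1579, 278, 23]);


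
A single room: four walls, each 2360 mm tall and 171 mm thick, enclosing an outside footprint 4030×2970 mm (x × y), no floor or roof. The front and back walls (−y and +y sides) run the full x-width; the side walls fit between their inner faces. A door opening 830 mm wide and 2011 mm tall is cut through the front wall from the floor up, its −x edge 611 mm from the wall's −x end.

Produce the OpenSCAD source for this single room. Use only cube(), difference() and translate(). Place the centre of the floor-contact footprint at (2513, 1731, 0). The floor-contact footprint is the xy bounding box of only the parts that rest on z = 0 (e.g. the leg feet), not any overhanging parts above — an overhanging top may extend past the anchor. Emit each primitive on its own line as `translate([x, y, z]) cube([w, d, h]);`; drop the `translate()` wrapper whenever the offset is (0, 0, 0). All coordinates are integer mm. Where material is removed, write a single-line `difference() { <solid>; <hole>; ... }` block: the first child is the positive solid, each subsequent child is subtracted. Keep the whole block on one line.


difference() { translate([498, 246, 0]) cube([4030, 171, 2360]); translate([1109, 246, 0]) cube([830, 171, 2011]); }
translate([498, 3045, 0]) cube([4030, 171, 2360]);
translate([498, 417, 0]) cube([171, 2628, 2360]);
translate([4357, 417, 0]) cube([171, 2628, 2360]);


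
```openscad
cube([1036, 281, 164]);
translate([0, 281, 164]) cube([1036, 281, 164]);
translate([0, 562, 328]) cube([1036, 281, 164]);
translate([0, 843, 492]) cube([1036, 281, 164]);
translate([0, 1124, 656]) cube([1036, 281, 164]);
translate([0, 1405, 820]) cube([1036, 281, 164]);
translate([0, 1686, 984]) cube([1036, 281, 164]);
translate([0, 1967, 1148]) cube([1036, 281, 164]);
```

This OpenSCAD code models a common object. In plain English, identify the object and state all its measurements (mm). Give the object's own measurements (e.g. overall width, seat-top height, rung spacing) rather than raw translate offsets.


A straight staircase of 8 solid steps. Each step is 1036 mm wide (x), 281 mm deep (y, the going) and 164 mm tall (the rise). The first step rests on the floor; each subsequent step sits one going further in +y and one rise higher in +z, directly behind and above the previous step with no overlap.


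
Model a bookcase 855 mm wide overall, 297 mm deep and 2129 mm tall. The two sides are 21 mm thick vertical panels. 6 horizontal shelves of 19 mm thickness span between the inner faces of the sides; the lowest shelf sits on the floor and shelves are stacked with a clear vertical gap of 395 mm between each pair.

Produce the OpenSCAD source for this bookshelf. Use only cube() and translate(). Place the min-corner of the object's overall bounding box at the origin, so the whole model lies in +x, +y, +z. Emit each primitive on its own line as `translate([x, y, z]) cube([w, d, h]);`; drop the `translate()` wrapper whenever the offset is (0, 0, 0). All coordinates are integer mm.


cube([21, 297, 2129]);
translate([834, 0, 0]) cube([21, 297, 2129]);
translate([21, 0, 0]) cube([813, 297, 19]);
translate([21, 0, 414]) cube([813, 297, 19]);
translate([21, 0, 828]) cube([813, 297, 19]);
translate([21, 0, 1242]) cube([813, 297, 19]);
translate([21, 0, 1656]) cube([813, 297, 19]);
translate([21, 0, 2070]) cube([813, 297, 19]);


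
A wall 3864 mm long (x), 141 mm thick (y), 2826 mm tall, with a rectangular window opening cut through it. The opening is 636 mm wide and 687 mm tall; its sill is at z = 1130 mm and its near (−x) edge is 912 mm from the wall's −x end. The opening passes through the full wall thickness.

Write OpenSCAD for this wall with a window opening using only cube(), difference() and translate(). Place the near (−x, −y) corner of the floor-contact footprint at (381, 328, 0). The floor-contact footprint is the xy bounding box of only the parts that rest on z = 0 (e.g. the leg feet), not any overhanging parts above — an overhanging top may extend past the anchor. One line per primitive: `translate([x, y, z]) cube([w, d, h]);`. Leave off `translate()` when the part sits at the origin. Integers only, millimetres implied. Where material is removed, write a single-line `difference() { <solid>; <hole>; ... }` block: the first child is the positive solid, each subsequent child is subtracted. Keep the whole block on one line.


difference() { translate([381, 328, 0]) cube([3864, 141, 2826]); translate([1293, 328, 1130]) cube([636, 141, 687]); }


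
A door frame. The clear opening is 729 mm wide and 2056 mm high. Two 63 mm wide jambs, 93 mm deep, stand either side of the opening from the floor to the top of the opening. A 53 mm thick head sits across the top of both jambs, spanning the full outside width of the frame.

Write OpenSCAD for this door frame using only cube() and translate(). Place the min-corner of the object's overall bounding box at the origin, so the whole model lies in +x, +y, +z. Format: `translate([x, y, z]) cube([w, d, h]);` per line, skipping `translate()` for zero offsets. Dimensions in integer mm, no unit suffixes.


cube([63, 93, 2056]);
translate([792, 0, 0]) cube([63, 93, 2056]);
translate([0, 0, 2056]) cube([855, 93, 53]);


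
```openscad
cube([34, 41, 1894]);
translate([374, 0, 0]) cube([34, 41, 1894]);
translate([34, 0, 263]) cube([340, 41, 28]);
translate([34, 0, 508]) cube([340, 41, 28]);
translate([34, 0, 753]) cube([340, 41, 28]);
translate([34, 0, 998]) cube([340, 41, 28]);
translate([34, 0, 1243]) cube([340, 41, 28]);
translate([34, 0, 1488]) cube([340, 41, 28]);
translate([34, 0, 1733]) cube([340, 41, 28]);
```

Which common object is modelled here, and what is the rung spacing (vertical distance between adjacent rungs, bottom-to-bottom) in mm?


A ladder. The rung spacing is 245 mm.

Two tall 34×41 posts with 7 short bars between them — a ladder. Adjacent rungs sit at z = 263 and z = 508, so the spacing is 508 − 263 = 245 mm.


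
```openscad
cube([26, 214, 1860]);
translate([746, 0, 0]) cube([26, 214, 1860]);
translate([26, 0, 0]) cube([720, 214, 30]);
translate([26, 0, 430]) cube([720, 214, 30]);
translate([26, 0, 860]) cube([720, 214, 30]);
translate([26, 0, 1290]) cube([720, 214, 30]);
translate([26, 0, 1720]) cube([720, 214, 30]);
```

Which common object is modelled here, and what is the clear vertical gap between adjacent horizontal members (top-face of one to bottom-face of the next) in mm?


A bookshelf. The clear shelf gap is 400 mm.

Two tall side panels with 5 horizontal boards between them — a bookshelf. The first two shelf undersides are at z = 0 and z = 430; with shelf thickness 30, the clear gap is 430 − 0 − 30 = 400 mm.


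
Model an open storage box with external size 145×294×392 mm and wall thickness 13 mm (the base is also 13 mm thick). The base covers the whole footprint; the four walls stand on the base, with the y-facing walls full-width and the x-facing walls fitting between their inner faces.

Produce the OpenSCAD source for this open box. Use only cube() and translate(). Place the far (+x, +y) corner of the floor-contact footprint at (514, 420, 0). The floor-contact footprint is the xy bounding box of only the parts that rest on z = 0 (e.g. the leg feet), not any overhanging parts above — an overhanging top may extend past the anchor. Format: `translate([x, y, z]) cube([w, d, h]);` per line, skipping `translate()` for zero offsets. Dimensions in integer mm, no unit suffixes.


translate([369, 126, 0]) cube([145, 294, 13]);
translate([369, 126, 13]) cube([145, 13, 379]);
translate([369, 407, 13]) cube([145, 13, 379]);
translate([369, 139, 13]) cube([13, 268, 379]);
translate([501, 139, 13]) cube([13, 268, 379]);


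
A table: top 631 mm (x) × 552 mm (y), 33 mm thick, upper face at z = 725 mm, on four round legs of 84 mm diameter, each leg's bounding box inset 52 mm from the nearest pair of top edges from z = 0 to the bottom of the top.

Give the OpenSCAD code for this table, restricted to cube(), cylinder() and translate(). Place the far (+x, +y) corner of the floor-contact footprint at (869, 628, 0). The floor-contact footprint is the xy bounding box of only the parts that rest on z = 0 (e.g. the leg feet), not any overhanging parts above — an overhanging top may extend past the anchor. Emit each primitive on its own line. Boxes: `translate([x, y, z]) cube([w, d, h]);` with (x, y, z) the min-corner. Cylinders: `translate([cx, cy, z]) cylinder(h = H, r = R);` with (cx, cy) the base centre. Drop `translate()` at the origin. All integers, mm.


translate([290, 128, 692]) cube([631, 552, 33]);
translate([384, 222, 0]) cylinder(h = 692, r = 42);
translate([827, 222, 0]) cylinder(h = 692, r = 42);
translate([384, 586, 0]) cylinder(h = 692, r = 42);
translate([827, 586, 0]) cylinder(h = 692, r = 42);


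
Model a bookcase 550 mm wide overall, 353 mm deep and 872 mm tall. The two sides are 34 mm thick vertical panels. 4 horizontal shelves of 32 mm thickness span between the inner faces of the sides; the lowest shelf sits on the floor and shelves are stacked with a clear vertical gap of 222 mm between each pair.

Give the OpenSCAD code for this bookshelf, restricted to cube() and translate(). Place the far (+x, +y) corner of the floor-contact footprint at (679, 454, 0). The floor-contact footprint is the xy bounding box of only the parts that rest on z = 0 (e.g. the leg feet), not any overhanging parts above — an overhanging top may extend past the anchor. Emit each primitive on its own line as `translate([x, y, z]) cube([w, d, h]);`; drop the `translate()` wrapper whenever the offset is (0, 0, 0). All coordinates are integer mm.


translate([129, 101, 0]) cube([34, 353, 872]);
translate([645, 101, 0]) cube([34, 353, 872]);
translate([163, 101, 0]) cube([482, 353, 32]);
translate([163, 101, 254]) cube([482, 353, 32]);
translate([163, 101, 508]) cube([482, 353, 32]);
translate([163, 101, 762]) cube([482, 353, 32]);


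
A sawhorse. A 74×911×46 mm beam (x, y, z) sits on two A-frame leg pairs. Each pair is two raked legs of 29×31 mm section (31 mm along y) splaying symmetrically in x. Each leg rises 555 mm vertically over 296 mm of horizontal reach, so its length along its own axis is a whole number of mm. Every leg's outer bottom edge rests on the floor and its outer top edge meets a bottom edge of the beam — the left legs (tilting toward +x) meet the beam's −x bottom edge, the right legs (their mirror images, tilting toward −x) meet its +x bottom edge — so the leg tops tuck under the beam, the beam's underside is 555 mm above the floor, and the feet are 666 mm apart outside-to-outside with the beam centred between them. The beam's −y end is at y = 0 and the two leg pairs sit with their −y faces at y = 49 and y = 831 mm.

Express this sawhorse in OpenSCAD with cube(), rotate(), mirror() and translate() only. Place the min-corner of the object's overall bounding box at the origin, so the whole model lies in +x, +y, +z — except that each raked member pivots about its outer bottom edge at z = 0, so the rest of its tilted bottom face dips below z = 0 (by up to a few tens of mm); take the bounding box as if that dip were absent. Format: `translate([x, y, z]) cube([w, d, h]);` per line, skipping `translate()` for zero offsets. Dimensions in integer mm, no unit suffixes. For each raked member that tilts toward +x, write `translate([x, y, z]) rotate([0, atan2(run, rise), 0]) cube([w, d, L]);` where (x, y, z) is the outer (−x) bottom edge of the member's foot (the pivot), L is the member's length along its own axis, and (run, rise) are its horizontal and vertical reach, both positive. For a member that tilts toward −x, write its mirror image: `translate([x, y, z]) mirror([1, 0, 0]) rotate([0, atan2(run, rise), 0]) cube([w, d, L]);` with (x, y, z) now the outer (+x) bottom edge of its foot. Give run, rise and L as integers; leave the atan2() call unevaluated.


translate([296, 0, 555]) cube([74, 911, 46]);
translate([0, 49, 0]) rotate([0, atan2(296, 555), 0]) cube([29, 31, 629]);
translate([666, 49, 0]) mirror([1, 0, 0]) rotate([0, atan2(296, 555), 0]) cube([29, 31, 629]);
translate([0, 831, 0]) rotate([0, atan2(296, 555), 0]) cube([29, 31, 629]);
translate([666, 831, 0]) mirror([1, 0, 0]) rotate([0, atan2(296, 555), 0]) cube([29, 31, 629]);


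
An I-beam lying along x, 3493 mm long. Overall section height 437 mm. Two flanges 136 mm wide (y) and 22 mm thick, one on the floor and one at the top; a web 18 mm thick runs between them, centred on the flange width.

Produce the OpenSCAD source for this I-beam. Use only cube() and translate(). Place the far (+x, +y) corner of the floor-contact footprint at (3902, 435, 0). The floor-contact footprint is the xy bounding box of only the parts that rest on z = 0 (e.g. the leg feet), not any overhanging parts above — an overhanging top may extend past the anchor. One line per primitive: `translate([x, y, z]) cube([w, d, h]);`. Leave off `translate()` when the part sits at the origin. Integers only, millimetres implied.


translate([409, 299, 0]) cube([3493, 136, 22]);
translate([409, 358, 22]) cube([3493, 18, 393]);
translate([409, 299, 415]) cube([3493, 136, 22]);


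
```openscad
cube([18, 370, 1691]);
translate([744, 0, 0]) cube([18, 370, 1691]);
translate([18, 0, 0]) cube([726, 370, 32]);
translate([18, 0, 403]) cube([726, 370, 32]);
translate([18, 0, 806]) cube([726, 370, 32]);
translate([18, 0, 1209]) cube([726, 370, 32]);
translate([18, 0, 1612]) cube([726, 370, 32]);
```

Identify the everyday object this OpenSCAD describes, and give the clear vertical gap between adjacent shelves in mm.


A bookshelf. The clear shelf gap is 371 mm.

Two tall side panels with 5 horizontal boards between them — a bookshelf. The first two shelf undersides are at z = 0 and z = 403; with shelf thickness 32, the clear gap is 403 − 0 − 32 = 371 mm.


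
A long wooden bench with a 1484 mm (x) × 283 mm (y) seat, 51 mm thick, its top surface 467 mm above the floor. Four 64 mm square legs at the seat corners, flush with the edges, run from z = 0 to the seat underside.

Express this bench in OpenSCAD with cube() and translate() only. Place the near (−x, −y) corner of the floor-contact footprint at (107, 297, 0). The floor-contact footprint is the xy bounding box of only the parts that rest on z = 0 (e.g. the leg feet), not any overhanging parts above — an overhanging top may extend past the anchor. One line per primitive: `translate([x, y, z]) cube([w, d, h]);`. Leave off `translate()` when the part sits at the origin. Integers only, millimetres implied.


translate([107, 297, 416]) cube([1484, 283, 51]);
translate([107, 297, 0]) cube([64, 64, 416]);
translate([107, 516, 0]) cube([64, 64, 416]);
translate([1527, 297, 0]) cube([64, 64, 416]);
translate([1527, 516, 0]) cube([64, 64, 416]);


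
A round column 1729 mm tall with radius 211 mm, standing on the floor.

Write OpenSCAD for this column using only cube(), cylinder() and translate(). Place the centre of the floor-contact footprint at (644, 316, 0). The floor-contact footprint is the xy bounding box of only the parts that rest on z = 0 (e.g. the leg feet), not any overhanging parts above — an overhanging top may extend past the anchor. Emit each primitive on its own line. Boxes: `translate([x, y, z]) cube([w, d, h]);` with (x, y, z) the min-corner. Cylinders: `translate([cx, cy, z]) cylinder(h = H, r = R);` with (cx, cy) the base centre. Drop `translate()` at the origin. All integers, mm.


translate([644, 316, 0]) cylinder(h = 1729, r = 211);


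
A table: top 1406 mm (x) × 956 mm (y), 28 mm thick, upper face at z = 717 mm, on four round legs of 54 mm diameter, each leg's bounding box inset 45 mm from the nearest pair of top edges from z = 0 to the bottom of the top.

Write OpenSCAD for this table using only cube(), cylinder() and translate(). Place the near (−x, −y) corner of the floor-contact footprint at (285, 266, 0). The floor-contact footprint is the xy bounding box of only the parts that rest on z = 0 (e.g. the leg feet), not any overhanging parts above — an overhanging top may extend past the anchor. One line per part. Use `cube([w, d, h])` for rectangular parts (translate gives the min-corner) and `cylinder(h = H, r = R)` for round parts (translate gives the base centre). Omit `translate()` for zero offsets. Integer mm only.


translate([240, 221, 689]) cube([1406, 956, 28]);
translate([312, 293, 0]) cylinder(h = 689, r = 27);
translate([1574, 293, 0]) cylinder(h = 689, r = 27);
translate([312, 1105, 0]) cylinder(h = 689, r = 27);
translate([1574, 1105, 0]) cylinder(h = 689, r = 27);


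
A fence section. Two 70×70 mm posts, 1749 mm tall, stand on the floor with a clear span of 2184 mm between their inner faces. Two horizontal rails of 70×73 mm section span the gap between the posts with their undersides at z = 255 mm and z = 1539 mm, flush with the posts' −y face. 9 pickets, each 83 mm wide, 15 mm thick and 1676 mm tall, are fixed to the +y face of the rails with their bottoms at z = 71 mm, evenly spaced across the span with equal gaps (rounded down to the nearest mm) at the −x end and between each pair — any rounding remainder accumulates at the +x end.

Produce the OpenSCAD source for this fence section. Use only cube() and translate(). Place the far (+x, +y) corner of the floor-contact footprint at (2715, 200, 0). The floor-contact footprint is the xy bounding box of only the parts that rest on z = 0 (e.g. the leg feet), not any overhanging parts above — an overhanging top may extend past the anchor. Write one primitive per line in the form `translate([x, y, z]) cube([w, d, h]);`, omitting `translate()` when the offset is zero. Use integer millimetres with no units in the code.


translate([391, 130, 0]) cube([70, 70, 1749]);
translate([2645, 130, 0]) cube([70, 70, 1749]);
translate([461, 130, 255]) cube([2184, 70, 73]);
translate([461, 130, 1539]) cube([2184, 70, 73]);
translate([604, 200, 71]) cube([83, 15, 1676]);
translate([830, 200, 71]) cube([83, 15, 1676]);
translate([1056, 200, 71]) cube([83, 15, 1676]);
translate([1282, 200, 71]) cube([83, 15, 1676]);
translate([1508, 200, 71]) cube([83, 15, 1676]);
translate([1734, 200, 71]) cube([83, 15, 1676]);
translate([1960, 200, 71]) cube([83, 15, 1676]);
translate([2186, 200, 71]) cube([83, 15, 1676]);
translate([2412, 200, 71]) cube([83, 15, 1676]);


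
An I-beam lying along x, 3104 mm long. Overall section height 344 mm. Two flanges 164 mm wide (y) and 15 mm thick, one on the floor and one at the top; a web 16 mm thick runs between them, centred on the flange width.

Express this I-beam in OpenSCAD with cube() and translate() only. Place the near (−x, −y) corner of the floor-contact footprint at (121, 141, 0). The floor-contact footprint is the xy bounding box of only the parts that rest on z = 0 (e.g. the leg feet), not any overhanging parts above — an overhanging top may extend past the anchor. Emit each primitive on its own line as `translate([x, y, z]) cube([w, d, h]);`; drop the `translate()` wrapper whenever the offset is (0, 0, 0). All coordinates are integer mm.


translate([121, 141, 0]) cube([3104, 164, 15]);
translate([121, 215, 15]) cube([3104, 16, 314]);
translate([121, 141, 329]) cube([3104, 164, 15]);


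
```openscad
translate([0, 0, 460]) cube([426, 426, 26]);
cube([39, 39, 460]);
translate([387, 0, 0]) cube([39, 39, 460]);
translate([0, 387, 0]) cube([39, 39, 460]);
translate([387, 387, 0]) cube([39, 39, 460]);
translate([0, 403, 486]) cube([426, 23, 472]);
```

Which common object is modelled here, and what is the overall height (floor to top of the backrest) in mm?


A chair. The overall height is 958 mm.

A slab on four corner posts with a tall panel at the back — a chair. The seat slab sits at z = 460 with thickness 26, and the 472 mm backrest starts at the seat top, so the overall height is 460 + 26 + 472 = 958 mm.


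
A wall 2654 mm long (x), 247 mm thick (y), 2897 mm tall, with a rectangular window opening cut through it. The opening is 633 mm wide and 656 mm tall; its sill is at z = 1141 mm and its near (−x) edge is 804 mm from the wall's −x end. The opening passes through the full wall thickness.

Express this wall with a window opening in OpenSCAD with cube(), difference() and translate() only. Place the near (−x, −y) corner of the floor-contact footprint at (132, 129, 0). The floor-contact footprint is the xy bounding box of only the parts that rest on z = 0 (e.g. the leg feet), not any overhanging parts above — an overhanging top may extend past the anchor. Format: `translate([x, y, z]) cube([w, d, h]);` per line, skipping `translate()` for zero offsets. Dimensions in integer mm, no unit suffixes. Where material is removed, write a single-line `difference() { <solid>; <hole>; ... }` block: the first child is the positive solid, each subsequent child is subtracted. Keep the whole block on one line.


difference() { translate([132, 129, 0]) cube([2654, 247, 2897]); translate([936, 129, 1141]) cube([633, 247, 656]); }


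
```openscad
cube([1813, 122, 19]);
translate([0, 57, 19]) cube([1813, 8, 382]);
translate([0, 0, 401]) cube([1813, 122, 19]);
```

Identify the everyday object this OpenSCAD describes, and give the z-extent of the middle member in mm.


An I-beam. The web height is 382 mm.

Two wide flanges with a thin centred web — an I-beam. Overall 420 mm minus two 19 mm flanges gives a web of 420 − 2·19 = 382 mm.


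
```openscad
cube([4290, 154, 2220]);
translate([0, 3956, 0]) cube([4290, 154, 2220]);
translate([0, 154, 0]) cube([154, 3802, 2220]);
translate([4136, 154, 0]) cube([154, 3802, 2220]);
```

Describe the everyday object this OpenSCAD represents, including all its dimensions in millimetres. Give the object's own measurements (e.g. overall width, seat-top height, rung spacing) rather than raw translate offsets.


The wall frame of a small rectangular building: four walls, each 2220 mm tall and 154 mm thick, enclosing a footprint 4290 mm (x) by 4110 mm (y) outside-to-outside, with no floor or roof. The front and back walls (the −y and +y sides) span the full width; the two side walls fit between them.


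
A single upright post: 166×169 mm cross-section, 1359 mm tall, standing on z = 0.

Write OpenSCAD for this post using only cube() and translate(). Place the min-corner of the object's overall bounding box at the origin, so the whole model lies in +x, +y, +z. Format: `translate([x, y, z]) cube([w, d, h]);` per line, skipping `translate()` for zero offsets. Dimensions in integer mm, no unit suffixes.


cube([166, 169, 1359]);


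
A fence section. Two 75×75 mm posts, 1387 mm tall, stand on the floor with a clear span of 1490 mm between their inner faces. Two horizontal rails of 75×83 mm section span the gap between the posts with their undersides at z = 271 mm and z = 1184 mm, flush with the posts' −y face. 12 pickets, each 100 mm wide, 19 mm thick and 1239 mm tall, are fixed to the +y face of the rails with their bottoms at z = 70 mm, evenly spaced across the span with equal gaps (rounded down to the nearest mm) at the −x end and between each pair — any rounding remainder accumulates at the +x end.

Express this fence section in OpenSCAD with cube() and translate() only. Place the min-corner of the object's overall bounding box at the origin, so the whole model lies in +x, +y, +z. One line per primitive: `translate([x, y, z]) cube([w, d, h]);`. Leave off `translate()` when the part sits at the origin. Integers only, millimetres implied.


cube([75, 75, 1387]);
translate([1565, 0, 0]) cube([75, 75, 1387]);
translate([75, 0, 271]) cube([1490, 75, 83]);
translate([75, 0, 1184]) cube([1490, 75, 83]);
translate([97, 75, 70]) cube([100, 19, 1239]);
translate([219, 75, 70]) cube([100, 19, 1239]);
translate([341, 75, 70]) cube([100, 19, 1239]);
translate([463, 75, 70]) cube([100, 19, 1239]);
translate([585, 75, 70]) cube([100, 19, 1239]);
translate([707, 75, 70]) cube([100, 19, 1239]);
translate([829, 75, 70]) cube([100, 19, 1239]);
translate([951, 75, 70]) cube([100, 19, 1239]);
translate([1073, 75, 70]) cube([100, 19, 1239]);
translate([1195, 75, 70]) cube([100, 19, 1239]);
translate([1317, 75, 70]) cube([100, 19, 1239]);
translate([1439, 75, 70]) cube([100, 19, 1239]);


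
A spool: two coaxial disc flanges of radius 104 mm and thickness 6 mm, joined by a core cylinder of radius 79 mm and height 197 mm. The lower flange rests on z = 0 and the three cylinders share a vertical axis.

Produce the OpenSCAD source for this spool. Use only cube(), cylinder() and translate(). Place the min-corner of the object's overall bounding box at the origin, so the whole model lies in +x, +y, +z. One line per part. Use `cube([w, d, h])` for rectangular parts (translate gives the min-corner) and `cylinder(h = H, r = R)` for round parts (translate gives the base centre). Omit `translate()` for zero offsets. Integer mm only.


translate([104, 104, 0]) cylinder(h = 6, r = 104);
translate([104, 104, 6]) cylinder(h = 197, r = 79);
translate([104, 104, 203]) cylinder(h = 6, r = 104);


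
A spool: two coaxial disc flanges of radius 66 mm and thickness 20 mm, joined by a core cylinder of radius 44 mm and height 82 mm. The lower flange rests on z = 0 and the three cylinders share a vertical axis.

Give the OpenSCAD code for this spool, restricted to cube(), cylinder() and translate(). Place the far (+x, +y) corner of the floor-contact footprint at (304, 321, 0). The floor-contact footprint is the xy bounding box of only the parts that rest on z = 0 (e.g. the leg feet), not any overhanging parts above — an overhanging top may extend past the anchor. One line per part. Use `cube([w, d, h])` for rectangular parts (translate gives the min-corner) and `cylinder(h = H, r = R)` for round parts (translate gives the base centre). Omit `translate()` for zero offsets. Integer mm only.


translate([238, 255, 0]) cylinder(h = 20, r = 66);
translate([238, 255, 20]) cylinder(h = 82, r = 44);
translate([238, 255, 102]) cylinder(h = 20, r = 66);


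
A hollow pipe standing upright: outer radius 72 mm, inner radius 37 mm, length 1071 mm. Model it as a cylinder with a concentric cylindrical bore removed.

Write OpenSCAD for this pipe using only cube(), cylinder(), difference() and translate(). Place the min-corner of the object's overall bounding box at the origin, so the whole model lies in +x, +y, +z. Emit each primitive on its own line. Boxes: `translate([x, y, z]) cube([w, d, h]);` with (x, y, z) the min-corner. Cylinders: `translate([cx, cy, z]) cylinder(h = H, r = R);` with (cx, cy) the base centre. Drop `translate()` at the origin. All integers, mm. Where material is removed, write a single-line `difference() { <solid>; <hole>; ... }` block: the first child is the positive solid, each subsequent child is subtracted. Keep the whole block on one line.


difference() { translate([72, 72, 0]) cylinder(h = 1071, r = 72); translate([72, 72, 0]) cylinder(h = 1071, r = 37); }


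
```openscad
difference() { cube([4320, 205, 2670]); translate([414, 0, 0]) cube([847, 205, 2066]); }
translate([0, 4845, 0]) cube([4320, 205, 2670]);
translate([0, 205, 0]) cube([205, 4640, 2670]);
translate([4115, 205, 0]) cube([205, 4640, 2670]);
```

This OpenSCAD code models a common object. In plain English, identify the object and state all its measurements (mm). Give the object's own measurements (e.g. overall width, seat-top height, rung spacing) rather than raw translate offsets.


A single room: four walls, each 2670 mm tall and 205 mm thick, enclosing an outside footprint 4320×5050 mm (x × y), no floor or roof. The front and back walls (−y and +y sides) run the full x-width; the side walls fit between their inner faces. A door opening 847 mm wide and 2066 mm tall is cut through the front wall from the floor up, its −x edge 414 mm from the wall's −x end.


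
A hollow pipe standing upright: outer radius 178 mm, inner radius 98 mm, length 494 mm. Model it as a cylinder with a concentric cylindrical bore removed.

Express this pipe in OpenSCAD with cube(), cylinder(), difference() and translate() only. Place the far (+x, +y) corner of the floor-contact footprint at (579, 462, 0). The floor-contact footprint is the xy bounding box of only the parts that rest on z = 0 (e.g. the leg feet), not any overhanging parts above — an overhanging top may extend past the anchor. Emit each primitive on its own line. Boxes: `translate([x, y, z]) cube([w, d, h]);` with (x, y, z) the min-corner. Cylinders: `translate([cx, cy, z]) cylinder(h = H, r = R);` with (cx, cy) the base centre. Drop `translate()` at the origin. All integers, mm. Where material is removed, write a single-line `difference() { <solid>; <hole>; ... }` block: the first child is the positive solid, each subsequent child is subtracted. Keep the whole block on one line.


difference() { translate([401, 284, 0]) cylinder(h = 494, r = 178); translate([401, 284, 0]) cylinder(h = 494, r = 98); }
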